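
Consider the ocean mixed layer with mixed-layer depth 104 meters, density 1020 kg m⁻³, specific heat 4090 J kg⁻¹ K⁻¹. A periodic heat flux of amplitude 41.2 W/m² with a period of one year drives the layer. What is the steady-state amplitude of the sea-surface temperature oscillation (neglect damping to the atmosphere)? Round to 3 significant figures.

0.477 K

Areal heat capacity C = ρ c_p D = 1020 × 4090 × 104 = 4.34×10^8 J/(m^2 K).
Angular frequency ω = 2π / T = 2π / 3.15×10^7 s = 1.99×10^-7 s⁻¹.
Cω = 4.34×10^8 × 1.99×10^-7 = 86.4 W/(m²·K).
Amplitude A = F₀ / (Cω) = 41.2 / 86.4 = 0.477 K.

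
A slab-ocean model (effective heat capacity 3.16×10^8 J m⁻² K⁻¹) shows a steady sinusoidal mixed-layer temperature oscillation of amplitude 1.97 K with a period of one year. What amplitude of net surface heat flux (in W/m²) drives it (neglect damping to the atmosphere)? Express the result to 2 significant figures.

120

Areal heat capacity C = 3.16×10^8 J m⁻² K⁻¹ (given).
ω = 2π / 3.15×10^7 s = 1.99×10^-7 s⁻¹.
Cω = 3.16×10^8 × 1.99×10^-7 = 63.0 W/(m²·K).
F₀ = A × Cω = 1.97 × 63.0 = 124 W/m².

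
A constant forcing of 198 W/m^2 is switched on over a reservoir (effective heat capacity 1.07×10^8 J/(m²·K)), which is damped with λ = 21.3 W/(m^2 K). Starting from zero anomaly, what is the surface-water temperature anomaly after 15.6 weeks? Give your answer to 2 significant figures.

Areal heat capacity C = 1.07×10^8 J/(m²·K) (given).
τ = C / λ = 1.07×10^8 / 21.3 = 5.02×10^6 s.
Equilibrium anomaly ΔT_eq = F / λ = 198 / 21.3 = 9.30 K.
t = 15.6 weeks = 9.43×10^6 s, so t/τ = 1.88.
ΔT(t) = ΔT_eq (1 − e^(−t/τ)) = 9.30 × (1 − e^−1.88) = 7.87 K.

7.9 K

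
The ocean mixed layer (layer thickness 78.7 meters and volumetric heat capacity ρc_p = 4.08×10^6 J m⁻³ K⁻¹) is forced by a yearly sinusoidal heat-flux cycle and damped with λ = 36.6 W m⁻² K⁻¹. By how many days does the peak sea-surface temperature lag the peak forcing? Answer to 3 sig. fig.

61.1 days

Areal heat capacity C = ρc_p × D = 4.08×10^6 × 78.7 = 3.21×10^8 J/(m²·K).
ω = 2π / 3.15×10^7 s = 1.99×10^-7 s⁻¹.
Phase lag φ = arctan(Cω/λ) = arctan(64.0/36.6) = 1.05 rad.
Time lag = φ / ω = 1.05 / 1.99×10^-7 = 5.28×10^6 s = 61.1 days.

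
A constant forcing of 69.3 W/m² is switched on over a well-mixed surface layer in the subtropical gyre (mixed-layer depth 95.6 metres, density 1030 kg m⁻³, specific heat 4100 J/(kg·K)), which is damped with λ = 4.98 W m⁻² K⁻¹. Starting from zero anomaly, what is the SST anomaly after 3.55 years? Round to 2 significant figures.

10 K

Areal heat capacity C = ρ c_p D = 1030 × 4100 × 95.6 = 4.04×10^8 J/(m^2 K).
τ = C / λ = 4.04×10^8 / 4.98 = 8.11×10^7 s.
Equilibrium anomaly ΔT_eq = F / λ = 69.3 / 4.98 = 13.9 K.
t = 3.55 years = 1.12×10^8 s, so t/τ = 1.38.
ΔT(t) = ΔT_eq (1 − e^(−t/τ)) = 13.9 × (1 − e^−1.38) = 10.4 K.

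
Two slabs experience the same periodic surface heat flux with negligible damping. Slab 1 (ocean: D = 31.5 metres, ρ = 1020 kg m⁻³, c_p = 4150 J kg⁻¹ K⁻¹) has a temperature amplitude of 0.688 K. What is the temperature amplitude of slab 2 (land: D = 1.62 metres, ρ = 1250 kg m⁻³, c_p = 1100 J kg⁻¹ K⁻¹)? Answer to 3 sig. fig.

C_ocean = 1.33×10^8 J/(m²·K); C_land = 2.23×10^6 J/(m²·K).
A ∝ 1/C ⇒ A_land = A_ocean × C_ocean/C_land = 0.688 × 59.9 = 41.2 K.

41.2 K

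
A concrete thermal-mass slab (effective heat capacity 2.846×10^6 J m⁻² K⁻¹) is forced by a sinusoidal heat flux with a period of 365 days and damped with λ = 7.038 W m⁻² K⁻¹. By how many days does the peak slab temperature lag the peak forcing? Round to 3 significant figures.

Areal heat capacity C = 2.846×10^6 J m⁻² K⁻¹ (given).
ω = 2π / 3.15×10^7 s = 1.99×10^-7 s⁻¹.
Phase lag φ = arctan(Cω/λ) = arctan(0.567/7.038) = 0.0804 rad.
Time lag = φ / ω = 0.0804 / 1.99×10^-7 = 4.04×10^5 s = 4.67 days.

4.67 days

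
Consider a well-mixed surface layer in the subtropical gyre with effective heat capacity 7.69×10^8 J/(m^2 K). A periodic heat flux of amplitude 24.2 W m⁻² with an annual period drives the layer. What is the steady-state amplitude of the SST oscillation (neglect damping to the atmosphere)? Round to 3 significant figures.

0.158 K

Areal heat capacity C = 7.69×10^8 J/(m^2 K) (given).
Angular frequency ω = 2π / T = 2π / 3.15×10^7 s = 1.99×10^-7 s⁻¹.
Cω = 7.69×10^8 × 1.99×10^-7 = 153 W/(m²·K).
Amplitude A = F₀ / (Cω) = 24.2 / 153 = 0.158 K.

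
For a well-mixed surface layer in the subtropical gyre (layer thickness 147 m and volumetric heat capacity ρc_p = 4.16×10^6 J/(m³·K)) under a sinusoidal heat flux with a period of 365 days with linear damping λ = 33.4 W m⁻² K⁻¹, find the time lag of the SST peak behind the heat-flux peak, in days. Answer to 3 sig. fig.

75.7 days

Areal heat capacity C = ρc_p × D = 4.16×10^6 × 147 = 6.12×10^8 J/(m^2 K).
ω = 2π / 3.15×10^7 s = 1.99×10^-7 s⁻¹.
Phase lag φ = arctan(Cω/λ) = arctan(122/33.4) = 1.30 rad.
Time lag = φ / ω = 1.30 / 1.99×10^-7 = 6.54×10^6 s = 75.7 days.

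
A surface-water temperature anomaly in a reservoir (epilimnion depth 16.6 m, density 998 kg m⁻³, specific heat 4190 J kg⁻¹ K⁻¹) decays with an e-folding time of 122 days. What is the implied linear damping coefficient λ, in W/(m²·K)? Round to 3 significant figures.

Areal heat capacity C = ρ c_p D = 998 × 4190 × 16.6 = 6.94×10^7 J m⁻² K⁻¹.
τ = 122 days = 1.05×10^7 s.
λ = C / τ = 6.94×10^7 / 1.05×10^7 = 6.59 W/(m²·K).

6.59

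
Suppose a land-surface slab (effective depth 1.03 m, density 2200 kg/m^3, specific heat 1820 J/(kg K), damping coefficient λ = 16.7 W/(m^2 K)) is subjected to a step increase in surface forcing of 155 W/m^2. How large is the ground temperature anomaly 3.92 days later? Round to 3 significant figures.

Areal heat capacity C = ρ c_p D = 2200 × 1820 × 1.03 = 4.12×10^6 J/(m²·K).
τ = C / λ = 4.12×10^6 / 16.7 = 2.47×10^5 s.
Equilibrium anomaly ΔT_eq = F / λ = 155 / 16.7 = 9.28 K.
t = 3.92 days = 3.39×10^5 s, so t/τ = 1.37.
ΔT(t) = ΔT_eq (1 − e^(−t/τ)) = 9.28 × (1 − e^−1.37) = 6.93 K.

6.93 K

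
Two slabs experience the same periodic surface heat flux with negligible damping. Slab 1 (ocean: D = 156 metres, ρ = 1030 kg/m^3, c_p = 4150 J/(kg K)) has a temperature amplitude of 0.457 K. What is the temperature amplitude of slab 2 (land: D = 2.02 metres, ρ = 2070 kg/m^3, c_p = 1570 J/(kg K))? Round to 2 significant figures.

46 K

C_ocean = 6.67×10^8 J/(m²·K); C_land = 6.56×10^6 J/(m²·K).
A ∝ 1/C ⇒ A_land = A_ocean × C_ocean/C_land = 0.457 × 102 = 46.4 K.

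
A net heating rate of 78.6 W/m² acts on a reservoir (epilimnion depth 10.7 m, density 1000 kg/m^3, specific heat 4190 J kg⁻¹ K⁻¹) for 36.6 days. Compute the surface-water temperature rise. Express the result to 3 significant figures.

Areal heat capacity C = ρ c_p D = 1000 × 4190 × 10.7 = 4.48×10^7 J/(m²·K).
Net heat input Q = F Δt = 78.6 × (36.6 days × 86400 s/day) = 2.49×10^8 J/m².
ΔT = Q / C = 2.49×10^8 / 4.48×10^7 = 5.54 K.

5.54 K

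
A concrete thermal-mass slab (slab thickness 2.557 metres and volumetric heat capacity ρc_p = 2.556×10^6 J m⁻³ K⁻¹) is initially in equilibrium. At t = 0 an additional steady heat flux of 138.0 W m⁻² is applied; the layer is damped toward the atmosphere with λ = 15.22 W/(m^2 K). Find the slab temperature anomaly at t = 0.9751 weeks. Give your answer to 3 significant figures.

Areal heat capacity C = ρc_p × D = 2.556×10^6 × 2.557 = 6.54×10^6 J m⁻² K⁻¹.
τ = C / λ = 6.54×10^6 / 15.22 = 4.29×10^5 s.
Equilibrium anomaly ΔT_eq = F / λ = 138.0 / 15.22 = 9.07 K.
t = 0.9751 weeks = 5.90×10^5 s, so t/τ = 1.37.
ΔT(t) = ΔT_eq (1 − e^(−t/τ)) = 9.07 × (1 − e^−1.37) = 6.77 K.

6.77 K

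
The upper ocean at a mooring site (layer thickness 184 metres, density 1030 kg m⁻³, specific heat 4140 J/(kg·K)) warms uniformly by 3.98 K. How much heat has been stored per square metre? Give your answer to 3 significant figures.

3.12×10^9

Areal heat capacity C = ρ c_p D = 1030 × 4140 × 184 = 7.85×10^8 J/(m²·K).
ΔQ = C ΔT = 7.85×10^8 × 3.98 = 3.12×10^9 J/m².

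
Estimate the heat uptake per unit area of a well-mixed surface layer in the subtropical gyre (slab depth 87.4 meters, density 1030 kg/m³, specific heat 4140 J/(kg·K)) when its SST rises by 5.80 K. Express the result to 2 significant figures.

Areal heat capacity C = ρ c_p D = 1030 × 4140 × 87.4 = 3.73×10^8 J m⁻² K⁻¹.
ΔQ = C ΔT = 3.73×10^8 × 5.80 = 2.16×10^9 J/m².

2.2×10^9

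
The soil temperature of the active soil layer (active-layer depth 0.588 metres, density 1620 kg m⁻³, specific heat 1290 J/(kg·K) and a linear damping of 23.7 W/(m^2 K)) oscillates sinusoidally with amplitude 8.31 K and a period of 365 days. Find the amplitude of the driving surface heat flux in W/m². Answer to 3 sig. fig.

Areal heat capacity C = ρ c_p D = 1620 × 1290 × 0.588 = 1.23×10^6 J m⁻² K⁻¹.
ω = 2π / 3.15×10^7 s = 1.99×10^-7 s⁻¹.
√((Cω)² + λ²) = √((0.245)² + 23.7²) = 23.7 W/(m²·K).
F₀ = A × √((Cω)²+λ²) = 8.31 × 23.7 = 197 W/m².

197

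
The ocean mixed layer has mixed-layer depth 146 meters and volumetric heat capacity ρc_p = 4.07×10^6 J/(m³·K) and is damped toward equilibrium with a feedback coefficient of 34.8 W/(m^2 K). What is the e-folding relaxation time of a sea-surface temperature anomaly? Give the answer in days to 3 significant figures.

Areal heat capacity C = ρc_p × D = 4.07×10^6 × 146 = 5.94×10^8 J/(m^2 K).
Relaxation time τ = C / λ = 5.94×10^8 / 34.8 = 1.71×10^7 s.
In days: 1.71×10^7 s / (86400 s/day) = 198 days.

198 days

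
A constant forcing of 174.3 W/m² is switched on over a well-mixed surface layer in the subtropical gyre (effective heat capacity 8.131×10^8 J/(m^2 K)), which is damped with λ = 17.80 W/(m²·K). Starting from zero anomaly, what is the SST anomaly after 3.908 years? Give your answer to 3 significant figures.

9.13 K

Areal heat capacity C = 8.131×10^8 J/(m^2 K) (given).
τ = C / λ = 8.13×10^8 / 17.80 = 4.57×10^7 s.
Equilibrium anomaly ΔT_eq = F / λ = 174.3 / 17.80 = 9.79 K.
t = 3.908 years = 1.23×10^8 s, so t/τ = 2.70.
ΔT(t) = ΔT_eq (1 − e^(−t/τ)) = 9.79 × (1 − e^−2.70) = 9.13 K.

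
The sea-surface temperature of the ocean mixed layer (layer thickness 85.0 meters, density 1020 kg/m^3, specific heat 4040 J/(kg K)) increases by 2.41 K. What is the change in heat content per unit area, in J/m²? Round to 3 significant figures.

8.44×10^8

Areal heat capacity C = ρ c_p D = 1020 × 4040 × 85.0 = 3.50×10^8 J/(m^2 K).
ΔQ = C ΔT = 3.50×10^8 × 2.41 = 8.44×10^8 J/m².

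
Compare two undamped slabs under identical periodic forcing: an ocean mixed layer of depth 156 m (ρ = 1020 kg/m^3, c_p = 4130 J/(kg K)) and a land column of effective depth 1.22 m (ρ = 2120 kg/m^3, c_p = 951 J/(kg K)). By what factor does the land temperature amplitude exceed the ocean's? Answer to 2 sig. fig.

C_ocean = 1020 × 4130 × 156 = 6.57×10^8 J/(m²·K).
C_land = 2120 × 951 × 1.22 = 2.46×10^6 J/(m²·K).
Undamped amplitude ∝ 1/C, so A_land/A_ocean = C_ocean/C_land = 267.

270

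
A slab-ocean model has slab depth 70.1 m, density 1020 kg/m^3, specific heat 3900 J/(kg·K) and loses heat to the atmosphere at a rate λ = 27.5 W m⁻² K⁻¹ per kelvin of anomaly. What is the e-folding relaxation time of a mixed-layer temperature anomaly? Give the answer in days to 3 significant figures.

Areal heat capacity C = ρ c_p D = 1020 × 3900 × 70.1 = 2.79×10^8 J/(m²·K).
Relaxation time τ = C / λ = 2.79×10^8 / 27.5 = 1.01×10^7 s.
In days: 1.01×10^7 s / (86400 s/day) = 117 days.

117 days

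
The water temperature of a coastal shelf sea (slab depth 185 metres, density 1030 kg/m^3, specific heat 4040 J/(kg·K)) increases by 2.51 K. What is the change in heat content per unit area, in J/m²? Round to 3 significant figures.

1.93×10^9

Areal heat capacity C = ρ c_p D = 1030 × 4040 × 185 = 7.70×10^8 J/(m^2 K).
ΔQ = C ΔT = 7.70×10^8 × 2.51 = 1.93×10^9 J/m².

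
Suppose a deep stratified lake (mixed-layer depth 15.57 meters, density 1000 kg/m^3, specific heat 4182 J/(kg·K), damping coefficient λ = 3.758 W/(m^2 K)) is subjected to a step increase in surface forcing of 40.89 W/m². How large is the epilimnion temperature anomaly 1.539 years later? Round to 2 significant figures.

Areal heat capacity C = ρ c_p D = 1000 × 4182 × 15.57 = 6.51×10^7 J/(m^2 K).
τ = C / λ = 6.51×10^7 / 3.758 = 1.73×10^7 s.
Equilibrium anomaly ΔT_eq = F / λ = 40.89 / 3.758 = 10.9 K.
t = 1.539 years = 4.86×10^7 s, so t/τ = 2.80.
ΔT(t) = ΔT_eq (1 − e^(−t/τ)) = 10.9 × (1 − e^−2.80) = 10.2 K.

10 K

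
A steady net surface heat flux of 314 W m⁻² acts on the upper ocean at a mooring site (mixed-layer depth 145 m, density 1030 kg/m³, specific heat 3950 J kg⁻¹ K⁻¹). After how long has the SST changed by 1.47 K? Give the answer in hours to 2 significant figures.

Areal heat capacity C = ρ c_p D = 1030 × 3950 × 145 = 5.90×10^8 J m⁻² K⁻¹.
Time required: Δt = C ΔT / F = 5.90×10^8 × 1.47 / 314 = 2.76×10^6 s.
In hours: 2.76×10^6 s / (3600 s/hour) = 767 hours.

770 hours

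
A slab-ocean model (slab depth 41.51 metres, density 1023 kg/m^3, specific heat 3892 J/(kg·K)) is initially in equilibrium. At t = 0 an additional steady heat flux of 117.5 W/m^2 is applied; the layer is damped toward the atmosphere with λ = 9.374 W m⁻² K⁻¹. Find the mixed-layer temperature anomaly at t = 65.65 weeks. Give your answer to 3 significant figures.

11.2 K

Areal heat capacity C = ρ c_p D = 1023 × 3892 × 41.51 = 1.65×10^8 J/(m²·K).
τ = C / λ = 1.65×10^8 / 9.374 = 1.76×10^7 s.
Equilibrium anomaly ΔT_eq = F / λ = 117.5 / 9.374 = 12.5 K.
t = 65.65 weeks = 3.97×10^7 s, so t/τ = 2.25.
ΔT(t) = ΔT_eq (1 − e^(−t/τ)) = 12.5 × (1 − e^−2.25) = 11.2 K.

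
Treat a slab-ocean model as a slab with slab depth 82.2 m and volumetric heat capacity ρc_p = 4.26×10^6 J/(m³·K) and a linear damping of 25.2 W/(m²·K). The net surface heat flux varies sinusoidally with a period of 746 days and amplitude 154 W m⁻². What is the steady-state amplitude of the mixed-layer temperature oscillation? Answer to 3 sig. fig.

Areal heat capacity C = ρc_p × D = 4.26×10^6 × 82.2 = 3.50×10^8 J/(m²·K).
Angular frequency ω = 2π / T = 2π / 6.45×10^7 s = 9.75×10^-8 s⁻¹.
√((Cω)² + λ²) = √((34.1)² + 25.2²) = 42.4 W/(m²·K).
Amplitude A = F₀ / √((Cω)²+λ²) = 154 / 42.4 = 3.63 K.

3.63 K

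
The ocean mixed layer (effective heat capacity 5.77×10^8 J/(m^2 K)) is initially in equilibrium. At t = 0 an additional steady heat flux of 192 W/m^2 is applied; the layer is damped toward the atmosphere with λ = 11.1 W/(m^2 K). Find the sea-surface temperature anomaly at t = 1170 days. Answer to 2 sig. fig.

Areal heat capacity C = 5.77×10^8 J/(m^2 K) (given).
τ = C / λ = 5.77×10^8 / 11.1 = 5.20×10^7 s.
Equilibrium anomaly ΔT_eq = F / λ = 192 / 11.1 = 17.3 K.
t = 1170 days = 1.01×10^8 s, so t/τ = 1.94.
ΔT(t) = ΔT_eq (1 − e^(−t/τ)) = 17.3 × (1 − e^−1.94) = 14.8 K.

15 K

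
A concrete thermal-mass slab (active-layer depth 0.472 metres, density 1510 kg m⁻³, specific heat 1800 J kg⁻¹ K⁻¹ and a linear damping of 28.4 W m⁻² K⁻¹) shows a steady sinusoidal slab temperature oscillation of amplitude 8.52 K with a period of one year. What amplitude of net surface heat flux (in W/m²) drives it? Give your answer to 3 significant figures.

242

Areal heat capacity C = ρ c_p D = 1510 × 1800 × 0.472 = 1.28×10^6 J m⁻² K⁻¹.
ω = 2π / 3.15×10^7 s = 1.99×10^-7 s⁻¹.
√((Cω)² + λ²) = √((0.256)² + 28.4²) = 28.4 W/(m²·K).
F₀ = A × √((Cω)²+λ²) = 8.52 × 28.4 = 242 W/m².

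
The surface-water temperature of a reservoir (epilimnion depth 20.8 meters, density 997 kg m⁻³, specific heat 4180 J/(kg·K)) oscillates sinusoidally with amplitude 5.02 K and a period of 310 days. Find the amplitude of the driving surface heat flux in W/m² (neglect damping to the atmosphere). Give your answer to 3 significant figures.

102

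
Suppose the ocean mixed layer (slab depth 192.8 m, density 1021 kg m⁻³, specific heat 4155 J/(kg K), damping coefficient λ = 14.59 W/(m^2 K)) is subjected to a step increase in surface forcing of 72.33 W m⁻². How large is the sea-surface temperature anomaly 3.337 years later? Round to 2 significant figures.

4.2 K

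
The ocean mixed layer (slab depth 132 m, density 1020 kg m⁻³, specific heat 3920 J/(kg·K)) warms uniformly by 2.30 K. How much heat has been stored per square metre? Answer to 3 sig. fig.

1.21×10^9

Areal heat capacity C = ρ c_p D = 1020 × 3920 × 132 = 5.28×10^8 J/(m²·K).
ΔQ = C ΔT = 5.28×10^8 × 2.30 = 1.21×10^9 J/m².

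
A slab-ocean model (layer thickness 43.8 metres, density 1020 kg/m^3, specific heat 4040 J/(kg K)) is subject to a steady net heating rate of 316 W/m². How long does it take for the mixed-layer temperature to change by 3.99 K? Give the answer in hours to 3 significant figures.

633 hours

Areal heat capacity C = ρ c_p D = 1020 × 4040 × 43.8 = 1.80×10^8 J/(m^2 K).
Time required: Δt = C ΔT / F = 1.80×10^8 × 3.99 / 316 = 2.28×10^6 s.
In hours: 2.28×10^6 s / (3600 s/hour) = 633 hours.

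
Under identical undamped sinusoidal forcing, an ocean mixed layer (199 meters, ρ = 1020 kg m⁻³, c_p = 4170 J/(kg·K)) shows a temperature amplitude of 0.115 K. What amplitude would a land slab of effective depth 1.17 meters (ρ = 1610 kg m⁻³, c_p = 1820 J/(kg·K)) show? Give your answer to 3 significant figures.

28.4 K

C_ocean = 8.46×10^8 J/(m²·K); C_land = 3.43×10^6 J/(m²·K).
A ∝ 1/C ⇒ A_land = A_ocean × C_ocean/C_land = 0.115 × 247 = 28.4 K.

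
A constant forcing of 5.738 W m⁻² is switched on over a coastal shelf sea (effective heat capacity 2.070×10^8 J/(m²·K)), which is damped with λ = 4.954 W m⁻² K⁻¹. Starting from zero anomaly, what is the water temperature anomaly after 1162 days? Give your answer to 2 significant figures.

Areal heat capacity C = 2.070×10^8 J/(m²·K) (given).
τ = C / λ = 2.07×10^8 / 4.954 = 4.18×10^7 s.
Equilibrium anomaly ΔT_eq = F / λ = 5.738 / 4.954 = 1.16 K.
t = 1162 days = 1.00×10^8 s, so t/τ = 2.40.
ΔT(t) = ΔT_eq (1 − e^(−t/τ)) = 1.16 × (1 − e^−2.40) = 1.05 K.

1.1 K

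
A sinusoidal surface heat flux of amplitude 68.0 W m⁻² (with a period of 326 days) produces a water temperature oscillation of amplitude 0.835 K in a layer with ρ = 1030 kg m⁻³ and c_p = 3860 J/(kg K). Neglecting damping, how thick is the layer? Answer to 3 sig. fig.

91.8 m

ω = 2π / 2.82×10^7 s = 2.23×10^-7 s⁻¹.
Required C = F₀ / (A ω) = 68.0 / (0.835 × 2.23×10^-7) = 3.65×10^8 J/(m²·K).
D = C / (ρ c_p) = 3.65×10^8 / (1030 × 3860) = 91.8 m.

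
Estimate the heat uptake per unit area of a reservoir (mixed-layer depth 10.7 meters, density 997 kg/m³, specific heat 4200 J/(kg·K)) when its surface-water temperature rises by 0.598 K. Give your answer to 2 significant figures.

2.7×10^7

Areal heat capacity C = ρ c_p D = 997 × 4200 × 10.7 = 4.48×10^7 J m⁻² K⁻¹.
ΔQ = C ΔT = 4.48×10^7 × 0.598 = 2.68×10^7 J/m².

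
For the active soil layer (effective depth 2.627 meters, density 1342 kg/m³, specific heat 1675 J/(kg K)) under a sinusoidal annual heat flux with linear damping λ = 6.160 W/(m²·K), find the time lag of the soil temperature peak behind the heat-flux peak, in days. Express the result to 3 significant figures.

11.0 days

Areal heat capacity C = ρ c_p D = 1342 × 1675 × 2.627 = 5.91×10^6 J/(m^2 K).
ω = 2π / 3.15×10^7 s = 1.99×10^-7 s⁻¹.
Phase lag φ = arctan(Cω/λ) = arctan(1.18/6.160) = 0.189 rad.
Time lag = φ / ω = 0.189 / 1.99×10^-7 = 9.47×10^5 s = 11.0 days.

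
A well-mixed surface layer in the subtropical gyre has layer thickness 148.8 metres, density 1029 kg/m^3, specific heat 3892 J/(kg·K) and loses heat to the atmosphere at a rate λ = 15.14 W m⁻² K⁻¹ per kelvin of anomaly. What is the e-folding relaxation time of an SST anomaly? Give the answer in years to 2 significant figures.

1.2 years

Areal heat capacity C = ρ c_p D = 1029 × 3892 × 148.8 = 5.96×10^8 J/(m²·K).
Relaxation time τ = C / λ = 5.96×10^8 / 15.14 = 3.94×10^7 s.
In years: 3.94×10^7 s / (3.156×10^7 s/year) = 1.25 years.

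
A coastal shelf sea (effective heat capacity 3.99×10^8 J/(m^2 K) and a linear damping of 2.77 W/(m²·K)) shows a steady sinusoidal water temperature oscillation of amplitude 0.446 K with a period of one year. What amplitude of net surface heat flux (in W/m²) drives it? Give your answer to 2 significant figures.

35

Areal heat capacity C = 3.99×10^8 J/(m^2 K) (given).
ω = 2π / 3.15×10^7 s = 1.99×10^-7 s⁻¹.
√((Cω)² + λ²) = √((79.5)² + 2.77²) = 79.5 W/(m²·K).
F₀ = A × √((Cω)²+λ²) = 0.446 × 79.5 = 35.5 W/m².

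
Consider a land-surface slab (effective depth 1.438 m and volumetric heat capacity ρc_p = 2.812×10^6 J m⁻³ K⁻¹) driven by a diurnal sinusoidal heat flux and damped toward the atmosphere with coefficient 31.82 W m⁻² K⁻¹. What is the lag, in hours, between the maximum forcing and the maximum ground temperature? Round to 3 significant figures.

5.59 hours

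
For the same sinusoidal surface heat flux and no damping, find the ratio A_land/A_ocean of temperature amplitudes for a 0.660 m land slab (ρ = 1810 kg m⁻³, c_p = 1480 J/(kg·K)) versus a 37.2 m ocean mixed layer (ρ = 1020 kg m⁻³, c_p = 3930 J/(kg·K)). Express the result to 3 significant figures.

84.3

C_ocean = 1020 × 3930 × 37.2 = 1.49×10^8 J/(m²·K).
C_land = 1810 × 1480 × 0.660 = 1.77×10^6 J/(m²·K).
Undamped amplitude ∝ 1/C, so A_land/A_ocean = C_ocean/C_land = 84.3.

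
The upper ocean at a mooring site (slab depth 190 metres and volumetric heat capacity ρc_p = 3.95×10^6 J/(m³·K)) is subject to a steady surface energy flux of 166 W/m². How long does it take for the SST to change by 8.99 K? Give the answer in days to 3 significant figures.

470 days

Areal heat capacity C = ρc_p × D = 3.95×10^6 × 190 = 7.50×10^8 J/(m^2 K).
Time required: Δt = C ΔT / F = 7.50×10^8 × 8.99 / 166 = 4.06×10^7 s.
In days: 4.06×10^7 s / (86400 s/day) = 470 days.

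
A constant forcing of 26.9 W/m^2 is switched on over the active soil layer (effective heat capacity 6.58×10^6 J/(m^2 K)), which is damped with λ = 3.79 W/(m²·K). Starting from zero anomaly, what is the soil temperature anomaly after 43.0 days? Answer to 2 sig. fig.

Areal heat capacity C = 6.58×10^6 J/(m^2 K) (given).
τ = C / λ = 6.58×10^6 / 3.79 = 1.74×10^6 s.
Equilibrium anomaly ΔT_eq = F / λ = 26.9 / 3.79 = 7.10 K.
t = 43.0 days = 3.72×10^6 s, so t/τ = 2.14.
ΔT(t) = ΔT_eq (1 − e^(−t/τ)) = 7.10 × (1 − e^−2.14) = 6.26 K.

6.3 K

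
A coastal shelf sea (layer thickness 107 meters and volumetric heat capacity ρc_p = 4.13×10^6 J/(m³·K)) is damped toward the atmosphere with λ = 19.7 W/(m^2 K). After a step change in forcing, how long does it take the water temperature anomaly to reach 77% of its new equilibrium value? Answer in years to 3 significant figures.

1.04 years

Areal heat capacity C = ρc_p × D = 4.13×10^6 × 107 = 4.42×10^8 J/(m²·K).
τ = C / λ = 4.42×10^8 / 19.7 = 2.24×10^7 s.
Fraction reached: 1 − e^(−t/τ) = 0.77 ⇒ t = −τ ln(1 − 0.77) = τ × 1.47.
t = 3.30×10^7 s = 1.04 years.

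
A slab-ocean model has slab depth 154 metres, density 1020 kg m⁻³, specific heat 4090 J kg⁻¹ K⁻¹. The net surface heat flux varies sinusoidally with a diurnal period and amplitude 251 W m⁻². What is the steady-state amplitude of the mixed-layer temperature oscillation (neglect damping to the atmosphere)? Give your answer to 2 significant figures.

0.0054 K

Areal heat capacity C = ρ c_p D = 1020 × 4090 × 154 = 6.42×10^8 J/(m^2 K).
Angular frequency ω = 2π / T = 2π / 86400 s = 7.27×10^-5 s⁻¹.
Cω = 6.42×10^8 × 7.27×10^-5 = 46700 W/(m²·K).
Amplitude A = F₀ / (Cω) = 251 / 46700 = 0.00537 K.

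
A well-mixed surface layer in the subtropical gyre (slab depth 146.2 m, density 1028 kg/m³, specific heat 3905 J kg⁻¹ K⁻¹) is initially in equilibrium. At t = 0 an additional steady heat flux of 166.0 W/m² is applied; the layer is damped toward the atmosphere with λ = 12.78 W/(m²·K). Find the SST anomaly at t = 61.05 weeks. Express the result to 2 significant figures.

Areal heat capacity C = ρ c_p D = 1028 × 3905 × 146.2 = 5.87×10^8 J/(m^2 K).
τ = C / λ = 5.87×10^8 / 12.78 = 4.59×10^7 s.
Equilibrium anomaly ΔT_eq = F / λ = 166.0 / 12.78 = 13.0 K.
t = 61.05 weeks = 3.69×10^7 s, so t/τ = 0.804.
ΔT(t) = ΔT_eq (1 − e^(−t/τ)) = 13.0 × (1 − e^−0.804) = 7.18 K.

7.2 K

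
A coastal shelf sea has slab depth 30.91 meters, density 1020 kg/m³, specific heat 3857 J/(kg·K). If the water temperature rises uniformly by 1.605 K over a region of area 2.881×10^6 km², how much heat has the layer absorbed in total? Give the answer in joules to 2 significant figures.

Areal heat capacity C = ρ c_p D = 1020 × 3857 × 30.91 = 1.22×10^8 J/(m²·K).
Heat per unit area: q = C ΔT = 1.22×10^8 × 1.605 = 1.95×10^8 J/m².
Total heat: Q = q × A = 1.95×10^8 × (2.881×10^6 × 10⁶ m²) = 5.62×10^20 J.

5.6×10^20 J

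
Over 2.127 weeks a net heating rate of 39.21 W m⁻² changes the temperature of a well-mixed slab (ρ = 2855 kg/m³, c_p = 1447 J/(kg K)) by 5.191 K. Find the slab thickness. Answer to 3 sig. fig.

2.35 m

Heat input Q = F Δt = 39.21 × 1.29×10^6 s = 5.04×10^7 J/m².
Required areal heat capacity C = Q / ΔT = 9.72×10^6 J/(m²·K).
Depth D = C / (ρ c_p) = 9.72×10^6 / (2855 × 1447) = 2.35 m.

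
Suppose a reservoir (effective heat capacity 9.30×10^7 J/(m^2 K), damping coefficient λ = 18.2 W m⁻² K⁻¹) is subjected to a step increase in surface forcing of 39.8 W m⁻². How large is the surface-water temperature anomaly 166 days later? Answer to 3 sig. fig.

2.05 K

Areal heat capacity C = 9.30×10^7 J/(m^2 K) (given).
τ = C / λ = 9.30×10^7 / 18.2 = 5.11×10^6 s.
Equilibrium anomaly ΔT_eq = F / λ = 39.8 / 18.2 = 2.19 K.
t = 166 days = 1.43×10^7 s, so t/τ = 2.81.
ΔT(t) = ΔT_eq (1 − e^(−t/τ)) = 2.19 × (1 − e^−2.81) = 2.05 K.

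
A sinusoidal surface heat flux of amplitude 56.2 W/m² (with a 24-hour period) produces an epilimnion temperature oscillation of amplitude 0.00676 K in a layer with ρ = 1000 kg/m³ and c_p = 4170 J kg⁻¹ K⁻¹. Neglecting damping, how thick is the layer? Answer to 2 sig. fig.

27 m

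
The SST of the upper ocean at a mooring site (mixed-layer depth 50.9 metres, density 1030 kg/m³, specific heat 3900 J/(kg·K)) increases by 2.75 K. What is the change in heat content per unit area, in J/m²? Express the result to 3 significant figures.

Areal heat capacity C = ρ c_p D = 1030 × 3900 × 50.9 = 2.04×10^8 J/(m^2 K).
ΔQ = C ΔT = 2.04×10^8 × 2.75 = 5.62×10^8 J/m².

5.62×10^8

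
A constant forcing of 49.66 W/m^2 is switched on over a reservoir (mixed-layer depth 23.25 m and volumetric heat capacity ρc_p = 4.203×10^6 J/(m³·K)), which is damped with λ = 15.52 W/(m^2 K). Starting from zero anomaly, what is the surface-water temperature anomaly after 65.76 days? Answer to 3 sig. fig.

1.90 K

Areal heat capacity C = ρc_p × D = 4.203×10^6 × 23.25 = 9.77×10^7 J m⁻² K⁻¹.
τ = C / λ = 9.77×10^7 / 15.52 = 6.30×10^6 s.
Equilibrium anomaly ΔT_eq = F / λ = 49.66 / 15.52 = 3.20 K.
t = 65.76 days = 5.68×10^6 s, so t/τ = 0.902.
ΔT(t) = ΔT_eq (1 − e^(−t/τ)) = 3.20 × (1 − e^−0.902) = 1.90 K.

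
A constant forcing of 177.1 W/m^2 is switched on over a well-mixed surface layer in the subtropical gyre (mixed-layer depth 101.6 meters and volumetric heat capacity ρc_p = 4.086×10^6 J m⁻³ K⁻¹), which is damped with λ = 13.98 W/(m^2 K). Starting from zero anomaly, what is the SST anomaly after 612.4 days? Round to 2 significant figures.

Areal heat capacity C = ρc_p × D = 4.086×10^6 × 101.6 = 4.15×10^8 J m⁻² K⁻¹.
τ = C / λ = 4.15×10^8 / 13.98 = 2.97×10^7 s.
Equilibrium anomaly ΔT_eq = F / λ = 177.1 / 13.98 = 12.7 K.
t = 612.4 days = 5.29×10^7 s, so t/τ = 1.78.
ΔT(t) = ΔT_eq (1 − e^(−t/τ)) = 12.7 × (1 − e^−1.78) = 10.5 K.

11 K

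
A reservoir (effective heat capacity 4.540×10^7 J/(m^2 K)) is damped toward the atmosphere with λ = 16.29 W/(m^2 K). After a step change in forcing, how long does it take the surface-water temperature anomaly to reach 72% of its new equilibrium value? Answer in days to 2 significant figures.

41 days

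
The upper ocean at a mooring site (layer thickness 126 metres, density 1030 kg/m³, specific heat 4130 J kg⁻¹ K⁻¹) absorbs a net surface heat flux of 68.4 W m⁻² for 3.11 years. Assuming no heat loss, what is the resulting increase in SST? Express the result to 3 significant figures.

Areal heat capacity C = ρ c_p D = 1030 × 4130 × 126 = 5.36×10^8 J/(m²·K).
Net heat input Q = F Δt = 68.4 × (3.11 years × 3.156×10^7 s/year) = 6.71×10^9 J/m².
ΔT = Q / C = 6.71×10^9 / 5.36×10^8 = 12.5 K.

12.5 K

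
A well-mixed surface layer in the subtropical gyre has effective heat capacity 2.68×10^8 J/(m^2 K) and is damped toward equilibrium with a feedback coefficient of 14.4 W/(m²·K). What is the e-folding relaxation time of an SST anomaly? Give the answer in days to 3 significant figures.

Areal heat capacity C = 2.68×10^8 J/(m^2 K) (given).
Relaxation time τ = C / λ = 2.68×10^8 / 14.4 = 1.86×10^7 s.
In days: 1.86×10^7 s / (86400 s/day) = 215 days.

215 days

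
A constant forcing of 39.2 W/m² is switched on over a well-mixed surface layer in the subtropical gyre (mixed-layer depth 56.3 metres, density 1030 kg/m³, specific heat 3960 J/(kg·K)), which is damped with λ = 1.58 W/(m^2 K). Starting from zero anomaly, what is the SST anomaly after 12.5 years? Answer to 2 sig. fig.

23 K

Areal heat capacity C = ρ c_p D = 1030 × 3960 × 56.3 = 2.30×10^8 J/(m^2 K).
τ = C / λ = 2.30×10^8 / 1.58 = 1.45×10^8 s.
Equilibrium anomaly ΔT_eq = F / λ = 39.2 / 1.58 = 24.8 K.
t = 12.5 years = 3.94×10^8 s, so t/τ = 2.71.
ΔT(t) = ΔT_eq (1 − e^(−t/τ)) = 24.8 × (1 − e^−2.71) = 23.2 K.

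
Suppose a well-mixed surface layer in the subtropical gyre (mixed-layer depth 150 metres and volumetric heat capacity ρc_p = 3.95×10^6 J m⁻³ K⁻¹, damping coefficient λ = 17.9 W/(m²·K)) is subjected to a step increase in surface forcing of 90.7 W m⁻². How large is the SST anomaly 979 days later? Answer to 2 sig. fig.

4.7 K

Areal heat capacity C = ρc_p × D = 3.95×10^6 × 150 = 5.92×10^8 J m⁻² K⁻¹.
τ = C / λ = 5.92×10^8 / 17.9 = 3.31×10^7 s.
Equilibrium anomaly ΔT_eq = F / λ = 90.7 / 17.9 = 5.07 K.
t = 979 days = 8.46×10^7 s, so t/τ = 2.56.
ΔT(t) = ΔT_eq (1 − e^(−t/τ)) = 5.07 × (1 − e^−2.56) = 4.67 K.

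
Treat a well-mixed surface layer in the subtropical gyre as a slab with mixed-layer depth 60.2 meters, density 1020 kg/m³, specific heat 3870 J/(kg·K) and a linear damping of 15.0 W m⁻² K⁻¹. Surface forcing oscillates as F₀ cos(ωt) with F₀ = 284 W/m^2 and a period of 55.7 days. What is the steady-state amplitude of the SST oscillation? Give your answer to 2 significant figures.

0.91 K

Areal heat capacity C = ρ c_p D = 1020 × 3870 × 60.2 = 2.38×10^8 J m⁻² K⁻¹.
Angular frequency ω = 2π / T = 2π / 4.81×10^6 s = 1.31×10^-6 s⁻¹.
√((Cω)² + λ²) = √((310)² + 15.0²) = 311 W/(m²·K).
Amplitude A = F₀ / √((Cω)²+λ²) = 284 / 311 = 0.914 K.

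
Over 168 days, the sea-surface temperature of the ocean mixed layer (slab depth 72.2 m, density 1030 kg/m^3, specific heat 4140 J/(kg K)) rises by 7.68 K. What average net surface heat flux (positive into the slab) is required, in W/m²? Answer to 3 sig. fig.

163

Areal heat capacity C = ρ c_p D = 1030 × 4140 × 72.2 = 3.08×10^8 J/(m^2 K).
Required heat per unit area: Q = C ΔT = 3.08×10^8 × 7.68 = 2.36×10^9 J/m².
Flux F = Q / Δt = 2.36×10^9 / 1.45×10^7 s = 163 W/m².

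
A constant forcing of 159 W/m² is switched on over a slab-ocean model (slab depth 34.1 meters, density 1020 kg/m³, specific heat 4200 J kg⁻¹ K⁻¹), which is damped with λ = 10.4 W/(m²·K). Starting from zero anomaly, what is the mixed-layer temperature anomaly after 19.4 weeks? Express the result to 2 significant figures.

Areal heat capacity C = ρ c_p D = 1020 × 4200 × 34.1 = 1.46×10^8 J m⁻² K⁻¹.
τ = C / λ = 1.46×10^8 / 10.4 = 1.40×10^7 s.
Equilibrium anomaly ΔT_eq = F / λ = 159 / 10.4 = 15.3 K.
t = 19.4 weeks = 1.17×10^7 s, so t/τ = 0.835.
ΔT(t) = ΔT_eq (1 − e^(−t/τ)) = 15.3 × (1 − e^−0.835) = 8.66 K.

8.7 K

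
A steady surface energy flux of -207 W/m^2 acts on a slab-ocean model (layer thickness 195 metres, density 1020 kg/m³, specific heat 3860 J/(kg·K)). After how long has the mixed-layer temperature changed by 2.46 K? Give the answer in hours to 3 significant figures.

Areal heat capacity C = ρ c_p D = 1020 × 3860 × 195 = 7.68×10^8 J/(m^2 K).
Time required: Δt = C ΔT / F = 7.68×10^8 × -2.46 / -207 = 9.12×10^6 s.
In hours: 9.12×10^6 s / (3600 s/hour) = 2530 hours.

2530 hours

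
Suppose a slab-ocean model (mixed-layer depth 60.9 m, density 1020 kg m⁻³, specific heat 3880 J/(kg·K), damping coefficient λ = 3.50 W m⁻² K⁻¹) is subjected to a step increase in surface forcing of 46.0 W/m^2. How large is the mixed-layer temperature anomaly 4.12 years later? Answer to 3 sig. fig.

Areal heat capacity C = ρ c_p D = 1020 × 3880 × 60.9 = 2.41×10^8 J m⁻² K⁻¹.
τ = C / λ = 2.41×10^8 / 3.50 = 6.89×10^7 s.
Equilibrium anomaly ΔT_eq = F / λ = 46.0 / 3.50 = 13.1 K.
t = 4.12 years = 1.30×10^8 s, so t/τ = 1.89.
ΔT(t) = ΔT_eq (1 − e^(−t/τ)) = 13.1 × (1 − e^−1.89) = 11.2 K.

11.2 K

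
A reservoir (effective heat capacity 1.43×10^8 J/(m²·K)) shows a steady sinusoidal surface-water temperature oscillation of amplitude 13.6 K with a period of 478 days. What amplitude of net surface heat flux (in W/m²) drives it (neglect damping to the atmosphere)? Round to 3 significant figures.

Areal heat capacity C = 1.43×10^8 J/(m²·K) (given).
ω = 2π / 4.13×10^7 s = 1.52×10^-7 s⁻¹.
Cω = 1.43×10^8 × 1.52×10^-7 = 21.8 W/(m²·K).
F₀ = A × Cω = 13.6 × 21.8 = 296 W/m².

296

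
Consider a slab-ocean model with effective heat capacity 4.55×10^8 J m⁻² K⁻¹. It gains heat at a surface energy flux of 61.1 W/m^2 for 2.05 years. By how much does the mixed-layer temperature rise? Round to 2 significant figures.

Areal heat capacity C = 4.55×10^8 J m⁻² K⁻¹ (given).
Net heat input Q = F Δt = 61.1 × (2.05 years × 3.156×10^7 s/year) = 3.95×10^9 J/m².
ΔT = Q / C = 3.95×10^9 / 4.55×10^8 = 8.69 K.

8.7 K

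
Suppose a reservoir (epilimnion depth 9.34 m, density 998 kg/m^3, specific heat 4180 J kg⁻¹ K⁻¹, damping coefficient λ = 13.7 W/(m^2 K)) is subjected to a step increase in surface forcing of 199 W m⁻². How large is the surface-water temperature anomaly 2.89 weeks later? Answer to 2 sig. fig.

6.7 K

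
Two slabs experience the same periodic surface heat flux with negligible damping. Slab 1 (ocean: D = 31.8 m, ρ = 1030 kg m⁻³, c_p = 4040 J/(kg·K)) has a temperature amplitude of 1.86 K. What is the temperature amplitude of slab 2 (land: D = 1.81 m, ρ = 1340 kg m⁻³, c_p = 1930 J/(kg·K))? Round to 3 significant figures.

52.6 K

C_ocean = 1.32×10^8 J/(m²·K); C_land = 4.68×10^6 J/(m²·K).
A ∝ 1/C ⇒ A_land = A_ocean × C_ocean/C_land = 1.86 × 28.3 = 52.6 K.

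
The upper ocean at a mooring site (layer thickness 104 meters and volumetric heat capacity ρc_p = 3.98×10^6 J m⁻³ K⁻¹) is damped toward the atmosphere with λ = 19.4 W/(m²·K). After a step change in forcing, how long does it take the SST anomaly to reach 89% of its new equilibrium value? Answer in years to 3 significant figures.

1.49 years

Areal heat capacity C = ρc_p × D = 3.98×10^6 × 104 = 4.14×10^8 J m⁻² K⁻¹.
τ = C / λ = 4.14×10^8 / 19.4 = 2.13×10^7 s.
Fraction reached: 1 − e^(−t/τ) = 0.89 ⇒ t = −τ ln(1 − 0.89) = τ × 2.21.
t = 4.71×10^7 s = 1.49 years.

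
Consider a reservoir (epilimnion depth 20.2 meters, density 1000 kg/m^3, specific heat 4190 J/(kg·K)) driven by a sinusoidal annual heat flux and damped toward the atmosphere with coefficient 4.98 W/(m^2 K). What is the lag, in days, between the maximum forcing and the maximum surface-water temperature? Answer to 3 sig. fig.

Areal heat capacity C = ρ c_p D = 1000 × 4190 × 20.2 = 8.46×10^7 J/(m²·K).
ω = 2π / 3.15×10^7 s = 1.99×10^-7 s⁻¹.
Phase lag φ = arctan(Cω/λ) = arctan(16.9/4.98) = 1.28 rad.
Time lag = φ / ω = 1.28 / 1.99×10^-7 = 6.44×10^6 s = 74.6 days.

74.6 days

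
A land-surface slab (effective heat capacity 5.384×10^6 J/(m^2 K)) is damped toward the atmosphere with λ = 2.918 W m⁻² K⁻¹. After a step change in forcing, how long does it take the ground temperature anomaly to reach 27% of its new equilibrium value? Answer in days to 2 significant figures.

6.7 days

Areal heat capacity C = 5.384×10^6 J/(m^2 K) (given).
τ = C / λ = 5.38×10^6 / 2.918 = 1.85×10^6 s.
Fraction reached: 1 − e^(−t/τ) = 0.27 ⇒ t = −τ ln(1 − 0.27) = τ × 0.315.
t = 5.81×10^5 s = 6.72 days.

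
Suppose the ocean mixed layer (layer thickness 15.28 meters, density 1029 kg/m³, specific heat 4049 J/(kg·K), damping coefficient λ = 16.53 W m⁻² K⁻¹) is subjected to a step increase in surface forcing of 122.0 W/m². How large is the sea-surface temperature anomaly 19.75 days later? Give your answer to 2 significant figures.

Areal heat capacity C = ρ c_p D = 1029 × 4049 × 15.28 = 6.37×10^7 J m⁻² K⁻¹.
τ = C / λ = 6.37×10^7 / 16.53 = 3.85×10^6 s.
Equilibrium anomaly ΔT_eq = F / λ = 122.0 / 16.53 = 7.38 K.
t = 19.75 days = 1.71×10^6 s, so t/τ = 0.443.
ΔT(t) = ΔT_eq (1 − e^(−t/τ)) = 7.38 × (1 − e^−0.443) = 2.64 K.

2.6 K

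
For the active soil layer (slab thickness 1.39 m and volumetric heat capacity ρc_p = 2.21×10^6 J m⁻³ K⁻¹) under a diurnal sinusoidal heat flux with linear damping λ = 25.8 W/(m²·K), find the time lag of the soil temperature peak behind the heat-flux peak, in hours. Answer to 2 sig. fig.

Areal heat capacity C = ρc_p × D = 2.21×10^6 × 1.39 = 3.07×10^6 J/(m²·K).
ω = 2π / 86400 s = 7.27×10^-5 s⁻¹.
Phase lag φ = arctan(Cω/λ) = arctan(223/25.8) = 1.46 rad.
Time lag = φ / ω = 1.46 / 7.27×10^-5 = 20000 s = 5.56 hours.

5.6 hours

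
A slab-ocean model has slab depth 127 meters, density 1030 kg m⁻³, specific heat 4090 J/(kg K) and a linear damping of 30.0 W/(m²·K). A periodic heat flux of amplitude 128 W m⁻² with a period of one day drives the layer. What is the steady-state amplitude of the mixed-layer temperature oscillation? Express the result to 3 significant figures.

0.00329 K

Areal heat capacity C = ρ c_p D = 1030 × 4090 × 127 = 5.35×10^8 J m⁻² K⁻¹.
Angular frequency ω = 2π / T = 2π / 86400 s = 7.27×10^-5 s⁻¹.
√((Cω)² + λ²) = √((38900)² + 30.0²) = 38900 W/(m²·K).
Amplitude A = F₀ / √((Cω)²+λ²) = 128 / 38900 = 0.00329 K.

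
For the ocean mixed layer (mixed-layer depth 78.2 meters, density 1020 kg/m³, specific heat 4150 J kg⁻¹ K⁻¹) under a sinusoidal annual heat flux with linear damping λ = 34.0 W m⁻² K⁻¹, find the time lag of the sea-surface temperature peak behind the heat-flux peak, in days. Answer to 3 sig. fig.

Areal heat capacity C = ρ c_p D = 1020 × 4150 × 78.2 = 3.31×10^8 J/(m²·K).
ω = 2π / 3.15×10^7 s = 1.99×10^-7 s⁻¹.
Phase lag φ = arctan(Cω/λ) = arctan(66.0/34.0) = 1.09 rad.
Time lag = φ / ω = 1.09 / 1.99×10^-7 = 5.49×10^6 s = 63.6 days.

63.6 days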